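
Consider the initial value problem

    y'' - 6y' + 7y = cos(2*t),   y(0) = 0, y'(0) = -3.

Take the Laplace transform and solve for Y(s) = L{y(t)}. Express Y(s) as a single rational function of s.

Transform both sides with L{·}.
Using L{y''} = s^2 Y - s·y(0) - y'(0) and L{y'} = sY - y(0), with y(0) = 0, y'(0) = -3, the left side becomes (s^2 - 6*s + 7)Y - (-3).
The right side is L{cos(2*t)} = s/(s^2 + 4).
So (s^2 - 6*s + 7)Y = s/(s^2 + 4) + (-3).
Isolate Y and clear denominators.

Y(s) = (-3*s^2 + s - 12)/(s^4 - 6*s^3 + 11*s^2 - 24*s + 28)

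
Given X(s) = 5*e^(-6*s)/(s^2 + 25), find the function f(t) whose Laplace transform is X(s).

The factor e^(-6s) signals a time shift by c = 6 (second shifting theorem).
L{sin(5t)} = 5/(s^2 + 25), so L^-1{5/(s^2 + 25)} = sin(5*t).
Hence the inverse is u(t - 6) times that function evaluated at t - 6.

f(t) = Heaviside(t - 6)*(sin(5*t - 30))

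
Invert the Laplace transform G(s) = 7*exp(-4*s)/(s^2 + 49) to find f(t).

f(t) = Heaviside(t - 4)*(sin(7*t - 28))

The factor e^(-4s) signals a time shift by c = 4 (second shifting theorem).
L{sin(7t)} = 7/(s^2 + 49), so L^-1{7/(s^2 + 49)} = sin(7*t).
Hence the inverse is u(t - 4) times that function evaluated at t - 4.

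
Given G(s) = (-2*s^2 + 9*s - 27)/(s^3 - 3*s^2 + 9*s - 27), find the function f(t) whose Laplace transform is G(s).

Factor the denominator: s^3 - 3*s^2 + 9*s - 27 = (s - 3)*(s^2 + 9).
Partial fraction decomposition gives [-1/(s - 3)] + [-s/(s^2 + 9)] + [6/(s^2 + 9)].
Invert each term: -1/(s - 3) ↔ -e^(3t); -1·s/(s^2 + 9) ↔ -cos(3t); 2·3/(s^2 + 9) ↔ 2sin(3t).

f(t) = -exp(3*t) + 2*sin(3*t) - cos(3*t)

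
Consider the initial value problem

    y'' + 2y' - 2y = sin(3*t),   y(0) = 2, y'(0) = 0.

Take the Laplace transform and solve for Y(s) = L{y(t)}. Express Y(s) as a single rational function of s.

Y(s) = (2*s^3 + 4*s^2 + 18*s + 39)/(s^4 + 2*s^3 + 7*s^2 + 18*s - 18)

Transform both sides with L{·}.
The derivative rules (L{y''} = s^2 Y - s·y(0) - y'(0) and L{y'} = sY - y(0), with y(0) = 2, y'(0) = 0) turn the left side into (s^2 + 2*s - 2)Y - (2*s + 4).
The right side is L{sin(3*t)} = 3/(s^2 + 9).
So (s^2 + 2*s - 2)Y = 3/(s^2 + 9) + (2*s + 4).
Divide through and combine into a single rational function.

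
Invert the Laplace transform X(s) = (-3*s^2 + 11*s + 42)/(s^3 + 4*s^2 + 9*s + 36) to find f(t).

f(t) = 5*sin(3*t) - cos(3*t) - 2*exp(-4*t)

Factor the denominator: s^3 + 4*s^2 + 9*s + 36 = (s + 4)*(s^2 + 9).
Partial fraction decomposition gives [-2/(s + 4)] + [-s/(s^2 + 9)] + [15/(s^2 + 9)].
Invert each term: -2/(s + 4) ↔ -2e^(-4t); -1·s/(s^2 + 9) ↔ -cos(3t); 5·3/(s^2 + 9) ↔ 5sin(3t).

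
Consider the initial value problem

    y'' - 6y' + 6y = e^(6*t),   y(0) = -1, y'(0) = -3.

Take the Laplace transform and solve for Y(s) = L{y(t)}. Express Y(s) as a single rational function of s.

Take the Laplace transform of both sides.
With L{y''} = s^2 Y - s·y(0) - y'(0) and L{y'} = sY - y(0), with y(0) = -1, y'(0) = -3: the LHS transforms to (s^2 - 6*s + 6)Y - (-s + 3).
The right side is L{e^(6*t)} = 1/(s - 6).
So (s^2 - 6*s + 6)Y = 1/(s - 6) + (-s + 3).
Divide through and combine into a single rational function.

Y(s) = (-s^2 + 9*s - 17)/(s^3 - 12*s^2 + 42*s - 36)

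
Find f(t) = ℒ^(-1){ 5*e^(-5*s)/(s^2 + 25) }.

The factor e^(-5s) signals a time shift by c = 5 (second shifting theorem).
L{sin(5t)} = 5/(s^2 + 25), so L^-1{5/(s^2 + 25)} = sin(5*t).
Hence the inverse is u(t - 5) times that function evaluated at t - 5.

f(t) = Heaviside(t - 5)*(sin(5*t - 25))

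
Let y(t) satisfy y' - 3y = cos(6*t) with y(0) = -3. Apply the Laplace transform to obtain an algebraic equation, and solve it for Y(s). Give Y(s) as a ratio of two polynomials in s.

Apply the Laplace transform to the equation.
The derivative rules (L{y'} = sY - y(0) = sY - (-3)) turn the left side into (s - 3)Y - (-3).
The right side is L{cos(6*t)} = s/(s^2 + 36).
So (s - 3)Y = s/(s^2 + 36) + (-3).
Divide through and combine into a single rational function.

Y(s) = (-3*s^2 + s - 108)/(s^3 - 3*s^2 + 36*s - 108)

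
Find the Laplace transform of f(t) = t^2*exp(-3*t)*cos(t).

2*(s + 3)*(s^2 + 6*s + 6)/(s^2 + 6*s + 10)^3

L{cos(t)} = s/(s^2 + 1).
Multiplying by e^(-3t) shifts s → s + 3, so L{exp(-3*t)*cos(t)} = (s + 3)/((s + 3)^2 + 1).
Then apply L{t^2·g(t)} = (-1)^2 d^2/ds^2[G(s)] with G(s) = (s + 3)/((s + 3)^2 + 1):
differentiating 2 times and applying the sign gives 2*(s + 3)*(s^2 + 6*s + 6)/(s^2 + 6*s + 10)^3.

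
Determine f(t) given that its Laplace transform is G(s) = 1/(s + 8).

f(t) = exp(-8*t)

Since L{e^(-8t)} = 1/(s + 8), the inverse is e^(-8*t).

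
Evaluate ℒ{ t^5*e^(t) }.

120/(s - 1)^6

L{t^5} = 5!/s^6 = 120/s^6.
By the first shifting theorem, multiplying by e^(t) replaces s with s - 1.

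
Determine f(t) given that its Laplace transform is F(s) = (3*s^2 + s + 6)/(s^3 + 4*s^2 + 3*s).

f(t) = 2 - 4*exp(-t) + 5*exp(-3*t)

Factor the denominator: s^3 + 4*s^2 + 3*s = s*(s + 1)*(s + 3).
Partial fraction decomposition gives [5/(s + 3)] + [2/s] + [-4/(s + 1)].
Invert each term: 5/(s + 3) ↔ 5e^(-3t); 2/(s - 0) ↔ 2e^(0t); -4/(s + 1) ↔ -4e^(-t).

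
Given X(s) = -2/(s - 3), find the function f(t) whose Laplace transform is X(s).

f(t) = -2*exp(3*t)

Since L{e^(3t)} = 1/(s - 3), the inverse is e^(3*t), scaled by -2.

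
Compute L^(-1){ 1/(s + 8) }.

exp(-8*t)

Since L{e^(-8t)} = 1/(s + 8), the inverse is exp(-8*t).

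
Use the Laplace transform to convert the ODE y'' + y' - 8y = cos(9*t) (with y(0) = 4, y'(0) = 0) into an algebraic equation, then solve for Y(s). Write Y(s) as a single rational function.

Transform both sides with L{·}.
The derivative rules (L{y''} = s^2 Y - s·y(0) - y'(0) and L{y'} = sY - y(0), with y(0) = 4, y'(0) = 0) turn the left side into (s^2 + s - 8)Y - (4*s + 4).
The right side is L{cos(9*t)} = s/(s^2 + 81).
So (s^2 + s - 8)Y = s/(s^2 + 81) + (4*s + 4).
Isolate Y and clear denominators.

Y(s) = (4*s^3 + 4*s^2 + 325*s + 324)/(s^4 + s^3 + 73*s^2 + 81*s - 648)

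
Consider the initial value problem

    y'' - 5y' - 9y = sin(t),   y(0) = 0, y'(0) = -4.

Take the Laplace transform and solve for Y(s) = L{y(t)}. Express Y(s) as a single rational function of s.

Y(s) = (-4*s^2 - 3)/(s^4 - 5*s^3 - 8*s^2 - 5*s - 9)

Transform both sides with L{·}.
With L{y''} = s^2 Y - s·y(0) - y'(0) and L{y'} = sY - y(0), with y(0) = 0, y'(0) = -4: the LHS transforms to (s^2 - 5*s - 9)Y - (-4).
The right side is L{sin(t)} = 1/(s^2 + 1).
So (s^2 - 5*s - 9)Y = 1/(s^2 + 1) + (-4).
Solve for Y(s) and write it as one ratio of polynomials.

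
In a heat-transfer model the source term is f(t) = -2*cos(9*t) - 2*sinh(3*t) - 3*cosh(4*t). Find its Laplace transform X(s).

The transform is linear, so treat each term independently.
(-2)·[L{cos(9t)} = s/(s^2 + 81)]; (-2)·[L{sinh(3t)} = 3/(s^2 - 9)]; (-3)·[L{cosh(4t)} = s/(s^2 - 16)].

X(s) = -2*s/(s^2 + 81) - 3*s/(s^2 - 16) - 6/(s^2 - 9)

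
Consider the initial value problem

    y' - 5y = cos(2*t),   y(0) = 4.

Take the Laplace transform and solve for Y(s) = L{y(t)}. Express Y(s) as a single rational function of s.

Y(s) = (4*s^2 + s + 16)/(s^3 - 5*s^2 + 4*s - 20)

Transform both sides with L{·}.
Using L{y'} = sY - y(0) = sY - 4, the left side becomes (s - 5)Y - (4).
The right side is L{cos(2*t)} = s/(s^2 + 4).
So (s - 5)Y = s/(s^2 + 4) + (4).
Divide through and combine into a single rational function.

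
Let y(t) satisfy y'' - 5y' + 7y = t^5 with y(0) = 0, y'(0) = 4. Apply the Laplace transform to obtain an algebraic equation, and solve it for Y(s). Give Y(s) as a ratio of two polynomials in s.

Y(s) = (4*s^6 + 120)/(s^8 - 5*s^7 + 7*s^6)

Apply the Laplace transform to the equation.
With L{y''} = s^2 Y - s·y(0) - y'(0) and L{y'} = sY - y(0), with y(0) = 0, y'(0) = 4: the LHS transforms to (s^2 - 5*s + 7)Y - (4).
The right side is L{t^5} = 120/s^6.
So (s^2 - 5*s + 7)Y = 120/s^6 + (4).
Solve for Y(s) and write it as one ratio of polynomials.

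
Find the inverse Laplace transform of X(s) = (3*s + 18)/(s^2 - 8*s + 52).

5*exp(4*t)*sin(6*t) + 3*exp(4*t)*cos(6*t)

Complete the square in the denominator: s^2 - 8*s + 52 = (s - 4)^2 + 6^2.
Split the numerator to match: 3*s + 18 = 3·(s - 4) + 5·6.
Invert each term: 3·(s - 4)/((s - 4)^2 + 36) ↔ 3e^(4t)cos(6t); 5·6/((s - 4)^2 + 36) ↔ 5e^(4t)sin(6t).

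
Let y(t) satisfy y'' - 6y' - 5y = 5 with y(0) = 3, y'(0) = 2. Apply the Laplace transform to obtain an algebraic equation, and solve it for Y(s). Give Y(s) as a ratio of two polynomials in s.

Take the Laplace transform of both sides.
The derivative rules (L{y''} = s^2 Y - s·y(0) - y'(0) and L{y'} = sY - y(0), with y(0) = 3, y'(0) = 2) turn the left side into (s^2 - 6*s - 5)Y - (3*s - 16).
The right side is L{5} = 5/s.
So (s^2 - 6*s - 5)Y = 5/s + (3*s - 16).
Isolate Y and clear denominators.

Y(s) = (3*s^2 - 16*s + 5)/(s^3 - 6*s^2 - 5*s)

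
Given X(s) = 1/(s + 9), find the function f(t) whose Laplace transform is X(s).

Since L{e^(-9t)} = 1/(s + 9), the inverse is e^(-9*t).

f(t) = exp(-9*t)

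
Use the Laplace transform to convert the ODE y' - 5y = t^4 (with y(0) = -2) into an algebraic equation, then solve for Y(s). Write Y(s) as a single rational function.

Y(s) = (-2*s^5 + 24)/(s^6 - 5*s^5)

Apply the Laplace transform to the equation.
With L{y'} = sY - y(0) = sY - (-2): the LHS transforms to (s - 5)Y - (-2).
The right side is L{t^4} = 24/s^5.
So (s - 5)Y = 24/s^5 + (-2).
Isolate Y and clear denominators.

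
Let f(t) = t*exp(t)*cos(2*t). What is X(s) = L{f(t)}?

X(s) = (s - 3)*(s + 1)/(s^2 - 2*s + 5)^2

L{cos(2t)} = s/(s^2 + 4).
Multiplying by e^(t) shifts s → s - 1, so L{exp(t)*cos(2*t)} = (s - 1)/((s - 1)^2 + 4).
Then apply L{t·g(t)} = -d/ds[G(s)] with G(s) = (s - 1)/((s - 1)^2 + 4):
differentiating 1 time and applying the sign gives (s - 3)*(s + 1)/(s^2 - 2*s + 5)^2.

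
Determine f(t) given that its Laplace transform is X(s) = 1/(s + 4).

f(t) = exp(-4*t)

Since L{e^(-4t)} = 1/(s + 4), the inverse is exp(-4*t).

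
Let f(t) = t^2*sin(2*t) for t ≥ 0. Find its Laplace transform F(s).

F(s) = 4*(3*s^2 - 4)/(s^2 + 4)^3

L{sin(2t)} = 2/(s^2 + 4).
Then apply L{t^2·g(t)} = (-1)^2 d^2/ds^2[G(s)] with G(s) = 2/(s^2 + 4):
differentiating 2 times and applying the sign gives 4*(3*s^2 - 4)/(s^2 + 4)^3.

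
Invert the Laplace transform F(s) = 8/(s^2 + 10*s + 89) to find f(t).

f(t) = exp(-5*t)*sin(8*t)

Rewrite the denominator: s^2 + 10*s + 89 = (s + 5)^2 + 64.
The form in (s + 5) signals a first-shifting-theorem factor e^(-5t).
Since L{sin(8t)} = 8/(s^2 + 64), the inverse is e^(-5*t)*sin(8*t).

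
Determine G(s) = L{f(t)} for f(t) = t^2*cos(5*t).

G(s) = 2*s*(s^2 - 75)/(s^2 + 25)^3

L{cos(5t)} = s/(s^2 + 25).
Then apply L{t^2·g(t)} = (-1)^2 d^2/ds^2[H(s)] with H(s) = s/(s^2 + 25):
differentiating 2 times and applying the sign gives 2*s*(s^2 - 75)/(s^2 + 25)^3.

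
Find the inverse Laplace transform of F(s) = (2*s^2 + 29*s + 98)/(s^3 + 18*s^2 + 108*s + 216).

-2*t^2*exp(-6*t) + 5*t*exp(-6*t) + 2*exp(-6*t)

Factor the denominator: s^3 + 18*s^2 + 108*s + 216 = (s + 6)^3.
Partial fraction decomposition gives [2/(s + 6)] + [5/(s + 6)^2] + [-4/(s + 6)^3].
Invert each term: 2/(s + 6) ↔ 2e^(-6t); 5/(s + 6)^2 ↔ 5t·e^(-6t); -4/(s + 6)^3 ↔ (-2)t^2·e^(-6t).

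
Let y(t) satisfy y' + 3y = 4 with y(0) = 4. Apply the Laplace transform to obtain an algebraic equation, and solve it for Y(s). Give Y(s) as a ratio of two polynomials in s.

Laplace-transform each side.
The derivative rules (L{y'} = sY - y(0) = sY - 4) turn the left side into (s + 3)Y - (4).
The right side is L{4} = 4/s.
So (s + 3)Y = 4/s + (4).
Isolate Y and clear denominators.

Y(s) = (4*s + 4)/(s^2 + 3*s)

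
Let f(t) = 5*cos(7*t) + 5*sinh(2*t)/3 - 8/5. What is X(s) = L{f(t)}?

Apply the Laplace transform termwise.
(5)·[L{cos(7t)} = s/(s^2 + 49)]; (5/3)·[L{sinh(2t)} = 2/(s^2 - 4)]; L{-8/5} = (-8/5)/s.

X(s) = 5*s/(s^2 + 49) + 10/(3*(s^2 - 4)) - 8/(5*s)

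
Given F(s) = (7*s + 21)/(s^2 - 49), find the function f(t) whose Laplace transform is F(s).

f(t) = 5*exp(7*t) + 2*exp(-7*t)

Factor the denominator: s^2 - 49 = (s - 7)*(s + 7).
Partial fraction decomposition gives [5/(s - 7)] + [2/(s + 7)].
Invert each term: 5/(s - 7) ↔ 5e^(7t); 2/(s + 7) ↔ 2e^(-7t).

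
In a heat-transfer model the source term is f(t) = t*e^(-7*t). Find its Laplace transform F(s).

F(s) = (s + 7)^(-2)

L{e^(-7t)} = 1/(s + 7).
Then apply L{t·g(t)} = -d/ds[G(s)] with G(s) = 1/(s + 7):
differentiating 1 time and applying the sign gives (s + 7)^(-2).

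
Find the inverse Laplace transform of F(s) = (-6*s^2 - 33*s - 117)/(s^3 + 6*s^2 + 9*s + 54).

Factor the denominator: s^3 + 6*s^2 + 9*s + 54 = (s + 6)*(s^2 + 9).
Partial fraction decomposition gives [-3/(s + 6)] + [-3*s/(s^2 + 9)] + [-15/(s^2 + 9)].
Invert each term: -3/(s + 6) ↔ -3e^(-6t); -3·s/(s^2 + 9) ↔ -3cos(3t); -5·3/(s^2 + 9) ↔ -5sin(3t).

-5*sin(3*t) - 3*cos(3*t) - 3*exp(-6*t)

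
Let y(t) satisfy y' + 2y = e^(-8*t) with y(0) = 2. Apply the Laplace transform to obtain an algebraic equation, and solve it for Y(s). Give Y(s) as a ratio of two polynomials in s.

Y(s) = (2*s + 17)/(s^2 + 10*s + 16)

Take the Laplace transform of both sides.
With L{y'} = sY - y(0) = sY - 2: the LHS transforms to (s + 2)Y - (2).
The right side is L{e^(-8*t)} = 1/(s + 8).
So (s + 2)Y = 1/(s + 8) + (2).
Isolate Y and clear denominators.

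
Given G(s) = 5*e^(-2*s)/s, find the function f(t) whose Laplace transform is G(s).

The factor e^(-2s) signals a time shift by c = 2 (second shifting theorem).
L{5} = 5/s, so L^-1{5/s} = 5.
Hence the inverse is u(t - 2) times that function evaluated at t - 2.

f(t) = Heaviside(t - 2)*(5)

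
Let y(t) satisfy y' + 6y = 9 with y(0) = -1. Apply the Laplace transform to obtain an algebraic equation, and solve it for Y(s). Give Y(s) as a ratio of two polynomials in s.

Y(s) = (-s + 9)/(s^2 + 6*s)

Transform both sides with L{·}.
The derivative rules (L{y'} = sY - y(0) = sY - (-1)) turn the left side into (s + 6)Y - (-1).
The right side is L{9} = 9/s.
So (s + 6)Y = 9/s + (-1).
Isolate Y and clear denominators.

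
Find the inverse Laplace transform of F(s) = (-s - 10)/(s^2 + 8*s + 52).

Complete the square in the denominator: s^2 + 8*s + 52 = (s + 4)^2 + 6^2.
Split the numerator to match: -s - 10 = -1·(s + 4) - 1·6.
Invert each term: -1·(s + 4)/((s + 4)^2 + 36) ↔ -e^(-4t)cos(6t); -1·6/((s + 4)^2 + 36) ↔ -e^(-4t)sin(6t).

-exp(-4*t)*sin(6*t) - exp(-4*t)*cos(6*t)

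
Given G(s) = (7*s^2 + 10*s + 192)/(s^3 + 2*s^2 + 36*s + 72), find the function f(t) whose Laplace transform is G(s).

f(t) = sin(6*t) + 2*cos(6*t) + 5*exp(-2*t)

Factor the denominator: s^3 + 2*s^2 + 36*s + 72 = (s + 2)*(s^2 + 36).
Partial fraction decomposition gives [5/(s + 2)] + [2*s/(s^2 + 36)] + [6/(s^2 + 36)].
Invert each term: 5/(s + 2) ↔ 5e^(-2t); 2·s/(s^2 + 36) ↔ 2cos(6t); 1·6/(s^2 + 36) ↔ sin(6t).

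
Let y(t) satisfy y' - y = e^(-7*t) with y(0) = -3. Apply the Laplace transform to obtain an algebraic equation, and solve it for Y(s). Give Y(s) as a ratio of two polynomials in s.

Y(s) = (-3*s - 20)/(s^2 + 6*s - 7)

Take the Laplace transform of both sides.
The derivative rules (L{y'} = sY - y(0) = sY - (-3)) turn the left side into (s - 1)Y - (-3).
The right side is L{e^(-7*t)} = 1/(s + 7).
So (s - 1)Y = 1/(s + 7) + (-3).
Solve for Y(s) and write it as one ratio of polynomials.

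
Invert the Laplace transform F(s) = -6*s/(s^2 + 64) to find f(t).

Since L{cos(8t)} = s/(s^2 + 64), the inverse is cos(8*t), scaled by -6.

f(t) = -6*cos(8*t)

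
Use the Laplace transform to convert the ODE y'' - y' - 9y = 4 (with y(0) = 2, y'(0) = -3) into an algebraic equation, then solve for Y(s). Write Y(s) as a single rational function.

Apply the Laplace transform to the equation.
The derivative rules (L{y''} = s^2 Y - s·y(0) - y'(0) and L{y'} = sY - y(0), with y(0) = 2, y'(0) = -3) turn the left side into (s^2 - s - 9)Y - (2*s - 5).
The right side is L{4} = 4/s.
So (s^2 - s - 9)Y = 4/s + (2*s - 5).
Isolate Y and clear denominators.

Y(s) = (2*s^2 - 5*s + 4)/(s^3 - s^2 - 9*s)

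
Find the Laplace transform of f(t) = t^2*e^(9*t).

2/(s - 9)^3

L{e^(9t)} = 1/(s - 9).
Then apply L{t^2·g(t)} = (-1)^2 d^2/ds^2[H(s)] with H(s) = 1/(s - 9):
differentiating 2 times and applying the sign gives 2/(s - 9)^3.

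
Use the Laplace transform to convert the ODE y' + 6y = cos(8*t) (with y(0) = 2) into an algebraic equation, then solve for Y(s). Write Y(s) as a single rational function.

Apply the Laplace transform to the equation.
Using L{y'} = sY - y(0) = sY - 2, the left side becomes (s + 6)Y - (2).
The right side is L{cos(8*t)} = s/(s^2 + 64).
So (s + 6)Y = s/(s^2 + 64) + (2).
Isolate Y and clear denominators.

Y(s) = (2*s^2 + s + 128)/(s^3 + 6*s^2 + 64*s + 384)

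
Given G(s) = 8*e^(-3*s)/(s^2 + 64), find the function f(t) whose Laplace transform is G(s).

The factor e^(-3s) signals a time shift by c = 3 (second shifting theorem).
L{sin(8t)} = 8/(s^2 + 64), so L^-1{8/(s^2 + 64)} = sin(8*t).
Hence the inverse is u(t - 3) times that function evaluated at t - 3.

f(t) = Heaviside(t - 3)*(sin(8*t - 24))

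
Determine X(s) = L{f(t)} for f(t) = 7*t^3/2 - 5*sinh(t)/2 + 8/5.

The transform is linear, so treat each term independently.
L{8/5} = (8/5)/s; (7/2)·[L{t^3} = 3!/s^4 = 6/s^4]; (-5/2)·[L{sinh(t)} = 1/(s^2 - 1)].

X(s) = -5/(2*(s^2 - 1)) + 8/(5*s) + 21/s^4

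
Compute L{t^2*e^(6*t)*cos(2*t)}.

L{cos(2t)} = s/(s^2 + 4).
Multiplying by e^(6t) shifts s → s - 6, so L{e^(6*t)*cos(2*t)} = (s - 6)/((s - 6)^2 + 4).
Then apply L{t^2·g(t)} = (-1)^2 d^2/ds^2[H(s)] with H(s) = (s - 6)/((s - 6)^2 + 4):
differentiating 2 times and applying the sign gives 2*(s - 6)*(s^2 - 12*s + 24)/(s^2 - 12*s + 40)^3.

2*(s - 6)*(s^2 - 12*s + 24)/(s^2 - 12*s + 40)^3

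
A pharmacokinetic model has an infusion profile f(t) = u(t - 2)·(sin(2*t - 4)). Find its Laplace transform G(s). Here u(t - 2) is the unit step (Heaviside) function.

G(s) = 2*exp(-2*s)/(s^2 + 4)

By the second shifting theorem, L{u(t - c)·g(t - c)} = e^(-cs)·H(s) with c = 2 and H(s) = L{g(t)}.
L{sin(2t)} = 2/(s^2 + 4).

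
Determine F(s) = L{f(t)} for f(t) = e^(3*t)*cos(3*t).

F(s) = (s - 3)/((s - 3)^2 + 9)

L{cos(3t)} = s/(s^2 + 9).
By the first shifting theorem, multiplying by e^(3t) replaces s with s - 3.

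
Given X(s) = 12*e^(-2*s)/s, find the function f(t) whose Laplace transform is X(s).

The factor e^(-2s) signals a time shift by c = 2 (second shifting theorem).
L{12} = 12/s, so L^-1{12/s} = 12.
Hence the inverse is u(t - 2) times that function evaluated at t - 2.

f(t) = Heaviside(t - 2)*(12)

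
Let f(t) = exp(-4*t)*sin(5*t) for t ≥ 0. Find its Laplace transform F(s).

F(s) = 5/((s + 4)^2 + 25)

L{sin(5t)} = 5/(s^2 + 25).
By the first shifting theorem, multiplying by e^(-4t) replaces s with s + 4.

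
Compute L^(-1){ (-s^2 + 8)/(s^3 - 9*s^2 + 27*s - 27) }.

Factor the denominator: s^3 - 9*s^2 + 27*s - 27 = (s - 3)^3.
Partial fraction decomposition gives [-1/(s - 3)] + [-6/(s - 3)^2] + [-1/(s - 3)^3].
Invert each term: -1/(s - 3) ↔ -e^(3t); -6/(s - 3)^2 ↔ -6t·e^(3t); -1/(s - 3)^3 ↔ (-1/2)t^2·e^(3t).

-t^2*exp(3*t)/2 - 6*t*exp(3*t) - exp(3*t)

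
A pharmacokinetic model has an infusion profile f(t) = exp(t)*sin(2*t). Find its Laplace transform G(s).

G(s) = 2/((s - 1)^2 + 4)

L{sin(2t)} = 2/(s^2 + 4).
By the first shifting theorem, multiplying by e^(t) replaces s with s - 1.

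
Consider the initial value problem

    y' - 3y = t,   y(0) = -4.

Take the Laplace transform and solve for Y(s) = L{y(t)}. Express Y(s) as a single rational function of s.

Apply the Laplace transform to the equation.
With L{y'} = sY - y(0) = sY - (-4): the LHS transforms to (s - 3)Y - (-4).
The right side is L{t} = s^(-2).
So (s - 3)Y = s^(-2) + (-4).
Solve for Y(s) and write it as one ratio of polynomials.

Y(s) = (-4*s^2 + 1)/(s^3 - 3*s^2)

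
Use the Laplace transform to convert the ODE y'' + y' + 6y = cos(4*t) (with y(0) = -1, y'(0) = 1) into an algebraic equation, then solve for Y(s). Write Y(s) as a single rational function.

Y(s) = (-s^3 - 15*s)/(s^4 + s^3 + 22*s^2 + 16*s + 96)

Take the Laplace transform of both sides.
With L{y''} = s^2 Y - s·y(0) - y'(0) and L{y'} = sY - y(0), with y(0) = -1, y'(0) = 1: the LHS transforms to (s^2 + s + 6)Y - (-s).
The right side is L{cos(4*t)} = s/(s^2 + 16).
So (s^2 + s + 6)Y = s/(s^2 + 16) + (-s).
Solve for Y(s) and write it as one ratio of polynomials.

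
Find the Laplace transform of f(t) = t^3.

6/s^4

L{t^3} = 3!/s^4 = 6/s^4.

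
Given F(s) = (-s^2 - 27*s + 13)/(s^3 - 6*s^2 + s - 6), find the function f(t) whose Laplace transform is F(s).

Factor the denominator: s^3 - 6*s^2 + s - 6 = (s - 6)*(s^2 + 1).
Partial fraction decomposition gives [-5/(s - 6)] + [4*s/(s^2 + 1)] + [-3/(s^2 + 1)].
Invert each term: -5/(s - 6) ↔ -5e^(6t); 4·s/(s^2 + 1) ↔ 4cos(t); -3·1/(s^2 + 1) ↔ -3sin(t).

f(t) = -5*exp(6*t) - 3*sin(t) + 4*cos(t)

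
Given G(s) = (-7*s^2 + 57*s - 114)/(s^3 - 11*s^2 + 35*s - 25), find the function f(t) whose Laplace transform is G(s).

f(t) = -t*exp(5*t) - 3*exp(5*t) - 4*exp(t)

Factor the denominator: s^3 - 11*s^2 + 35*s - 25 = (s - 5)^2*(s - 1).
Partial fraction decomposition gives [-3/(s - 5)] + [-1/(s - 5)^2] + [-4/(s - 1)].
Invert each term: -3/(s - 5) ↔ -3e^(5t); -1/(s - 5)^2 ↔ -t·e^(5t); -4/(s - 1) ↔ -4e^(t).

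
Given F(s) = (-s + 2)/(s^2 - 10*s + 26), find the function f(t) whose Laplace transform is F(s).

f(t) = -3*exp(5*t)*sin(t) - exp(5*t)*cos(t)

Complete the square in the denominator: s^2 - 10*s + 26 = (s - 5)^2 + 1^2.
Split the numerator to match: -s + 2 = -1·(s - 5) - 3·1.
Invert each term: -1·(s - 5)/((s - 5)^2 + 1) ↔ -e^(5t)cos(t); -3·1/((s - 5)^2 + 1) ↔ -3e^(5t)sin(t).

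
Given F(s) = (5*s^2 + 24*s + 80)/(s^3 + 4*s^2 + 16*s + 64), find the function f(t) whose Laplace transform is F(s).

Factor the denominator: s^3 + 4*s^2 + 16*s + 64 = (s + 4)*(s^2 + 16).
Partial fraction decomposition gives [2/(s + 4)] + [3*s/(s^2 + 16)] + [12/(s^2 + 16)].
Invert each term: 2/(s + 4) ↔ 2e^(-4t); 3·s/(s^2 + 16) ↔ 3cos(4t); 3·4/(s^2 + 16) ↔ 3sin(4t).

f(t) = 3*sin(4*t) + 3*cos(4*t) + 2*exp(-4*t)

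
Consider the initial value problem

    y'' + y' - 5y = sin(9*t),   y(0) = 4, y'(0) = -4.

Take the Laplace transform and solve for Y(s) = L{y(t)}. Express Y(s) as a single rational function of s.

Y(s) = (4*s^3 + 324*s + 9)/(s^4 + s^3 + 76*s^2 + 81*s - 405)

Laplace-transform each side.
With L{y''} = s^2 Y - s·y(0) - y'(0) and L{y'} = sY - y(0), with y(0) = 4, y'(0) = -4: the LHS transforms to (s^2 + s - 5)Y - (4*s).
The right side is L{sin(9*t)} = 9/(s^2 + 81).
So (s^2 + s - 5)Y = 9/(s^2 + 81) + (4*s).
Solve for Y(s) and write it as one ratio of polynomials.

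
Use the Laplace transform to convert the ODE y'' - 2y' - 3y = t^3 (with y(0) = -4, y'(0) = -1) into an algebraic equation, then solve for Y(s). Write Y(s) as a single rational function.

Y(s) = (-4*s^5 + 7*s^4 + 6)/(s^6 - 2*s^5 - 3*s^4)

Apply the Laplace transform to the equation.
With L{y''} = s^2 Y - s·y(0) - y'(0) and L{y'} = sY - y(0), with y(0) = -4, y'(0) = -1: the LHS transforms to (s^2 - 2*s - 3)Y - (-4*s + 7).
The right side is L{t^3} = 6/s^4.
So (s^2 - 2*s - 3)Y = 6/s^4 + (-4*s + 7).
Isolate Y and clear denominators.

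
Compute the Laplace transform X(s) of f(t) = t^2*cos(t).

X(s) = 2*s*(s^2 - 3)/(s^2 + 1)^3

L{cos(t)} = s/(s^2 + 1).
Then apply L{t^2·g(t)} = (-1)^2 d^2/ds^2[G(s)] with G(s) = s/(s^2 + 1):
differentiating 2 times and applying the sign gives 2*s*(s^2 - 3)/(s^2 + 1)^3.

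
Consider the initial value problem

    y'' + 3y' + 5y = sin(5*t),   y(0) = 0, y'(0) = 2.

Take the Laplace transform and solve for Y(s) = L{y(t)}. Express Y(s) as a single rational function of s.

Y(s) = (2*s^2 + 55)/(s^4 + 3*s^3 + 30*s^2 + 75*s + 125)

Take the Laplace transform of both sides.
The derivative rules (L{y''} = s^2 Y - s·y(0) - y'(0) and L{y'} = sY - y(0), with y(0) = 0, y'(0) = 2) turn the left side into (s^2 + 3*s + 5)Y - (2).
The right side is L{sin(5*t)} = 5/(s^2 + 25).
So (s^2 + 3*s + 5)Y = 5/(s^2 + 25) + (2).
Solve for Y(s) and write it as one ratio of polynomials.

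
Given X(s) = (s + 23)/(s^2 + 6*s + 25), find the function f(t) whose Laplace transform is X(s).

Complete the square in the denominator: s^2 + 6*s + 25 = (s + 3)^2 + 4^2.
Split the numerator to match: s + 23 = 1·(s + 3) + 5·4.
Invert each term: 1·(s + 3)/((s + 3)^2 + 16) ↔ e^(-3t)cos(4t); 5·4/((s + 3)^2 + 16) ↔ 5e^(-3t)sin(4t).

f(t) = 5*exp(-3*t)*sin(4*t) + exp(-3*t)*cos(4*t)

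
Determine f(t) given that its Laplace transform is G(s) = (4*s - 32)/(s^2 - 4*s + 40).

f(t) = -4*exp(2*t)*sin(6*t) + 4*exp(2*t)*cos(6*t)

Complete the square in the denominator: s^2 - 4*s + 40 = (s - 2)^2 + 6^2.
Split the numerator to match: 4*s - 32 = 4·(s - 2) - 4·6.
Invert each term: 4·(s - 2)/((s - 2)^2 + 36) ↔ 4e^(2t)cos(6t); -4·6/((s - 2)^2 + 36) ↔ -4e^(2t)sin(6t).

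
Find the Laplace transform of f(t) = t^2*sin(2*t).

L{sin(2t)} = 2/(s^2 + 4).
Then apply L{t^2·g(t)} = (-1)^2 d^2/ds^2[H(s)] with H(s) = 2/(s^2 + 4):
differentiating 2 times and applying the sign gives 4*(3*s^2 - 4)/(s^2 + 4)^3.

4*(3*s^2 - 4)/(s^2 + 4)^3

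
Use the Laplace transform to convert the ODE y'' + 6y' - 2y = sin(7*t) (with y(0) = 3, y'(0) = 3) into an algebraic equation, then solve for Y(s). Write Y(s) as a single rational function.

Apply the Laplace transform to the equation.
Using L{y''} = s^2 Y - s·y(0) - y'(0) and L{y'} = sY - y(0), with y(0) = 3, y'(0) = 3, the left side becomes (s^2 + 6*s - 2)Y - (3*s + 21).
The right side is L{sin(7*t)} = 7/(s^2 + 49).
So (s^2 + 6*s - 2)Y = 7/(s^2 + 49) + (3*s + 21).
Solve for Y(s) and write it as one ratio of polynomials.

Y(s) = (3*s^3 + 21*s^2 + 147*s + 1036)/(s^4 + 6*s^3 + 47*s^2 + 294*s - 98)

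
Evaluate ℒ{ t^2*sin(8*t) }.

16*(3*s^2 - 64)/(s^2 + 64)^3

L{sin(8t)} = 8/(s^2 + 64).
Then apply L{t^2·g(t)} = (-1)^2 d^2/ds^2[G(s)] with G(s) = 8/(s^2 + 64):
differentiating 2 times and applying the sign gives 16*(3*s^2 - 64)/(s^2 + 64)^3.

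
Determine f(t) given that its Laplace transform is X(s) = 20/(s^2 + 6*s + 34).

Rewrite the denominator: s^2 + 6*s + 34 = (s + 3)^2 + 25.
The form in (s + 3) signals a first-shifting-theorem factor e^(-3t).
Since L{sin(5t)} = 5/(s^2 + 25), the inverse is e^(-3*t)*sin(5*t), scaled by 4.

f(t) = 4*exp(-3*t)*sin(5*t)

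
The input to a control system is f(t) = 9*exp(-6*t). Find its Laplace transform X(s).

X(s) = 9/(s + 6)

L{9} = 9/s.
By the first shifting theorem, multiplying by e^(-6t) replaces s with s + 6.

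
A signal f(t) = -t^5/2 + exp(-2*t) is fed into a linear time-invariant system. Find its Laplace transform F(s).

By linearity of the Laplace transform, transform each term separately.
(-1/2)·[L{t^5} = 5!/s^6 = 120/s^6]; L{e^(-2t)} = 1/(s + 2).

F(s) = 1/(s + 2) - 60/s^6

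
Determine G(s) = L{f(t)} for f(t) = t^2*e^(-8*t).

G(s) = 2/(s + 8)^3

L{e^(-8t)} = 1/(s + 8).
Then apply L{t^2·g(t)} = (-1)^2 d^2/ds^2[H(s)] with H(s) = 1/(s + 8):
differentiating 2 times and applying the sign gives 2/(s + 8)^3.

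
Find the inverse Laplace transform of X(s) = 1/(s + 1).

Since L{e^(-t)} = 1/(s + 1), the inverse is e^(-t).

exp(-t)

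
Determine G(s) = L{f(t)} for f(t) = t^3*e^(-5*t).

G(s) = 6/(s + 5)^4

L{t^3} = 3!/s^4 = 6/s^4.
By the first shifting theorem, multiplying by e^(-5t) replaces s with s + 5.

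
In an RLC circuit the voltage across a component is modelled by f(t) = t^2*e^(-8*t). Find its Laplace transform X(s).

X(s) = 2/(s + 8)^3

L{e^(-8t)} = 1/(s + 8).
Then apply L{t^2·g(t)} = (-1)^2 d^2/ds^2[G(s)] with G(s) = 1/(s + 8):
differentiating 2 times and applying the sign gives 2/(s + 8)^3.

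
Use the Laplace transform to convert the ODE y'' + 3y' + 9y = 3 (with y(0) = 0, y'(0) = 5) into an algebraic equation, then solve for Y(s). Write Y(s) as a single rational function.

Y(s) = (5*s + 3)/(s^3 + 3*s^2 + 9*s)

Apply the Laplace transform to the equation.
With L{y''} = s^2 Y - s·y(0) - y'(0) and L{y'} = sY - y(0), with y(0) = 0, y'(0) = 5: the LHS transforms to (s^2 + 3*s + 9)Y - (5).
The right side is L{3} = 3/s.
So (s^2 + 3*s + 9)Y = 3/s + (5).
Solve for Y(s) and write it as one ratio of polynomials.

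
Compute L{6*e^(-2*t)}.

L{6} = 6/s.
By the first shifting theorem, multiplying by e^(-2t) replaces s with s + 2.

6/(s + 2)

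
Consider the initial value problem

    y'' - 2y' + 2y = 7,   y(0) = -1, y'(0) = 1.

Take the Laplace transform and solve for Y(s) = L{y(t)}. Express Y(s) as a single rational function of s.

Y(s) = (-s^2 + 3*s + 7)/(s^3 - 2*s^2 + 2*s)

Laplace-transform each side.
The derivative rules (L{y''} = s^2 Y - s·y(0) - y'(0) and L{y'} = sY - y(0), with y(0) = -1, y'(0) = 1) turn the left side into (s^2 - 2*s + 2)Y - (-s + 3).
The right side is L{7} = 7/s.
So (s^2 - 2*s + 2)Y = 7/s + (-s + 3).
Solve for Y(s) and write it as one ratio of polynomials.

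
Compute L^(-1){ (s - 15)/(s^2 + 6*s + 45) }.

Complete the square in the denominator: s^2 + 6*s + 45 = (s + 3)^2 + 6^2.
Split the numerator to match: s - 15 = 1·(s + 3) - 3·6.
Invert each term: 1·(s + 3)/((s + 3)^2 + 36) ↔ e^(-3t)cos(6t); -3·6/((s + 3)^2 + 36) ↔ -3e^(-3t)sin(6t).

-3*exp(-3*t)*sin(6*t) + exp(-3*t)*cos(6*t)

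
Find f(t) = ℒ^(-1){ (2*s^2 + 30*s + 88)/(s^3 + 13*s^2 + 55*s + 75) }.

f(t) = 6*t*exp(-5*t) + 4*exp(-3*t) - 2*exp(-5*t)

Factor the denominator: s^3 + 13*s^2 + 55*s + 75 = (s + 3)*(s + 5)^2.
Partial fraction decomposition gives [-2/(s + 5)] + [6/(s + 5)^2] + [4/(s + 3)].
Invert each term: -2/(s + 5) ↔ -2e^(-5t); 6/(s + 5)^2 ↔ 6t·e^(-5t); 4/(s + 3) ↔ 4e^(-3t).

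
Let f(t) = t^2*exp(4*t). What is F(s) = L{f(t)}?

L{e^(4t)} = 1/(s - 4).
Then apply L{t^2·g(t)} = (-1)^2 d^2/ds^2[G(s)] with G(s) = 1/(s - 4):
differentiating 2 times and applying the sign gives 2/(s - 4)^3.

F(s) = 2/(s - 4)^3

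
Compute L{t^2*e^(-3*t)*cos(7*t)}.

L{cos(7t)} = s/(s^2 + 49).
Multiplying by e^(-3t) shifts s → s + 3, so L{e^(-3*t)*cos(7*t)} = (s + 3)/((s + 3)^2 + 49).
Then apply L{t^2·g(t)} = (-1)^2 d^2/ds^2[G(s)] with G(s) = (s + 3)/((s + 3)^2 + 49):
differentiating 2 times and applying the sign gives 2*(s + 3)*(s^2 + 6*s - 138)/(s^2 + 6*s + 58)^3.

2*(s + 3)*(s^2 + 6*s - 138)/(s^2 + 6*s + 58)^3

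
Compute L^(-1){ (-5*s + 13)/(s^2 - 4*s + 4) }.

3*t*exp(2*t) - 5*exp(2*t)

Factor the denominator: s^2 - 4*s + 4 = (s - 2)^2.
Partial fraction decomposition gives [-5/(s - 2)] + [3/(s - 2)^2].
Invert each term: -5/(s - 2) ↔ -5e^(2t); 3/(s - 2)^2 ↔ 3t·e^(2t).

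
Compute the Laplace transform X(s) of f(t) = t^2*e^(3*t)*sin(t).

X(s) = 2*(3*s^2 - 18*s + 26)/(s^2 - 6*s + 10)^3

L{sin(t)} = 1/(s^2 + 1).
Multiplying by e^(3t) shifts s → s - 3, so L{e^(3*t)*sin(t)} = 1/((s - 3)^2 + 1).
Then apply L{t^2·g(t)} = (-1)^2 d^2/ds^2[G(s)] with G(s) = 1/((s - 3)^2 + 1):
differentiating 2 times and applying the sign gives 2*(3*s^2 - 18*s + 26)/(s^2 - 6*s + 10)^3.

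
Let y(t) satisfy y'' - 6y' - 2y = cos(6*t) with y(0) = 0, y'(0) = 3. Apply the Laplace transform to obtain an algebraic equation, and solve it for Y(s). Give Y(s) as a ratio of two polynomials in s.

Laplace-transform each side.
The derivative rules (L{y''} = s^2 Y - s·y(0) - y'(0) and L{y'} = sY - y(0), with y(0) = 0, y'(0) = 3) turn the left side into (s^2 - 6*s - 2)Y - (3).
The right side is L{cos(6*t)} = s/(s^2 + 36).
So (s^2 - 6*s - 2)Y = s/(s^2 + 36) + (3).
Solve for Y(s) and write it as one ratio of polynomials.

Y(s) = (3*s^2 + s + 108)/(s^4 - 6*s^3 + 34*s^2 - 216*s - 72)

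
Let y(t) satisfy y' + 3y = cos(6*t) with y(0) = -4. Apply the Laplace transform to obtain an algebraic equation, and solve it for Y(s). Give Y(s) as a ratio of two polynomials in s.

Y(s) = (-4*s^2 + s - 144)/(s^3 + 3*s^2 + 36*s + 108)

Laplace-transform each side.
With L{y'} = sY - y(0) = sY - (-4): the LHS transforms to (s + 3)Y - (-4).
The right side is L{cos(6*t)} = s/(s^2 + 36).
So (s + 3)Y = s/(s^2 + 36) + (-4).
Divide through and combine into a single rational function.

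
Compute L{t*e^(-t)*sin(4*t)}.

L{sin(4t)} = 4/(s^2 + 16).
Multiplying by e^(-t) shifts s → s + 1, so L{e^(-t)*sin(4*t)} = 4/((s + 1)^2 + 16).
Then apply L{t·g(t)} = -d/ds[G(s)] with G(s) = 4/((s + 1)^2 + 16):
differentiating 1 time and applying the sign gives 8*(s + 1)/(s^2 + 2*s + 17)^2.

8*(s + 1)/(s^2 + 2*s + 17)^2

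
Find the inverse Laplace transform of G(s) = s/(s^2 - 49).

Since L{cosh(7t)} = s/(s^2 - 49), the inverse is cosh(7*t).

cosh(7*t)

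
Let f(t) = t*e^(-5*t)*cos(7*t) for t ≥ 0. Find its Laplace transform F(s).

L{cos(7t)} = s/(s^2 + 49).
Multiplying by e^(-5t) shifts s → s + 5, so L{e^(-5*t)*cos(7*t)} = (s + 5)/((s + 5)^2 + 49).
Then apply L{t·g(t)} = -d/ds[G(s)] with G(s) = (s + 5)/((s + 5)^2 + 49):
differentiating 1 time and applying the sign gives (s - 2)*(s + 12)/(s^2 + 10*s + 74)^2.

F(s) = (s - 2)*(s + 12)/(s^2 + 10*s + 74)^2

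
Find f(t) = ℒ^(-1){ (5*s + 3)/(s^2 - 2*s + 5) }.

f(t) = 4*exp(t)*sin(2*t) + 5*exp(t)*cos(2*t)

Complete the square in the denominator: s^2 - 2*s + 5 = (s - 1)^2 + 2^2.
Split the numerator to match: 5*s + 3 = 5·(s - 1) + 4·2.
Invert each term: 5·(s - 1)/((s - 1)^2 + 4) ↔ 5e^(t)cos(2t); 4·2/((s - 1)^2 + 4) ↔ 4e^(t)sin(2t).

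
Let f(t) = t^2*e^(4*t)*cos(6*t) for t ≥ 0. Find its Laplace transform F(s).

L{cos(6t)} = s/(s^2 + 36).
Multiplying by e^(4t) shifts s → s - 4, so L{e^(4*t)*cos(6*t)} = (s - 4)/((s - 4)^2 + 36).
Then apply L{t^2·g(t)} = (-1)^2 d^2/ds^2[G(s)] with G(s) = (s - 4)/((s - 4)^2 + 36):
differentiating 2 times and applying the sign gives 2*(s - 4)*(s^2 - 8*s - 92)/(s^2 - 8*s + 52)^3.

F(s) = 2*(s - 4)*(s^2 - 8*s - 92)/(s^2 - 8*s + 52)^3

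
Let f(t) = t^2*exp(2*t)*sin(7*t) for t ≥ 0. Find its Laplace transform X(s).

X(s) = 14*(3*s^2 - 12*s - 37)/(s^2 - 4*s + 53)^3

L{sin(7t)} = 7/(s^2 + 49).
Multiplying by e^(2t) shifts s → s - 2, so L{exp(2*t)*sin(7*t)} = 7/((s - 2)^2 + 49).
Then apply L{t^2·g(t)} = (-1)^2 d^2/ds^2[G(s)] with G(s) = 7/((s - 2)^2 + 49):
differentiating 2 times and applying the sign gives 14*(3*s^2 - 12*s - 37)/(s^2 - 4*s + 53)^3.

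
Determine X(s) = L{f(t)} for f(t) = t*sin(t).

X(s) = 2*s/(s^2 + 1)^2

L{sin(t)} = 1/(s^2 + 1).
Then apply L{t·g(t)} = -d/ds[G(s)] with G(s) = 1/(s^2 + 1):
differentiating 1 time and applying the sign gives 2*s/(s^2 + 1)^2.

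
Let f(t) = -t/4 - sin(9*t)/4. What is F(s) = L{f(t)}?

F(s) = -9/(4*(s^2 + 81)) - 1/(4*s^2)

The transform is linear, so treat each term independently.
(-1/4)·[L{t} = 1!/s^2 = 1/s^2]; (-1/4)·[L{sin(9t)} = 9/(s^2 + 81)].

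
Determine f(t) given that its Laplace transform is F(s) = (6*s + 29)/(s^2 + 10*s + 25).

Factor the denominator: s^2 + 10*s + 25 = (s + 5)^2.
Partial fraction decomposition gives [6/(s + 5)] + [-1/(s + 5)^2].
Invert each term: 6/(s + 5) ↔ 6e^(-5t); -1/(s + 5)^2 ↔ -t·e^(-5t).

f(t) = -t*exp(-5*t) + 6*exp(-5*t)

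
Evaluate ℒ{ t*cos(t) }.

L{cos(t)} = s/(s^2 + 1).
Then apply L{t·g(t)} = -d/ds[G(s)] with G(s) = s/(s^2 + 1):
differentiating 1 time and applying the sign gives (s - 1)*(s + 1)/(s^2 + 1)^2.

(s - 1)*(s + 1)/(s^2 + 1)^2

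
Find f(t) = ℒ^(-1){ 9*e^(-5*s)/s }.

The factor e^(-5s) signals a time shift by c = 5 (second shifting theorem).
L{9} = 9/s, so L^-1{9/s} = 9.
Hence the inverse is u(t - 5) times that function evaluated at t - 5.

f(t) = Heaviside(t - 5)*(9)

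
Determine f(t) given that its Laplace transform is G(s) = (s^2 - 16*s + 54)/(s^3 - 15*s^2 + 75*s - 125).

Factor the denominator: s^3 - 15*s^2 + 75*s - 125 = (s - 5)^3.
Partial fraction decomposition gives [1/(s - 5)] + [-6/(s - 5)^2] + [-1/(s - 5)^3].
Invert each term: 1/(s - 5) ↔ e^(5t); -6/(s - 5)^2 ↔ -6t·e^(5t); -1/(s - 5)^3 ↔ (-1/2)t^2·e^(5t).

f(t) = -t^2*exp(5*t)/2 - 6*t*exp(5*t) + exp(5*t)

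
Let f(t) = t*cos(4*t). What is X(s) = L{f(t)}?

L{cos(4t)} = s/(s^2 + 16).
Then apply L{t·g(t)} = -d/ds[G(s)] with G(s) = s/(s^2 + 16):
differentiating 1 time and applying the sign gives (s - 4)*(s + 4)/(s^2 + 16)^2.

X(s) = (s - 4)*(s + 4)/(s^2 + 16)^2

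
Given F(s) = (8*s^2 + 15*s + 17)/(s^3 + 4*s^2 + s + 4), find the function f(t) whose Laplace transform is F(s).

f(t) = 3*sin(t) + 3*cos(t) + 5*exp(-4*t)

Factor the denominator: s^3 + 4*s^2 + s + 4 = (s + 4)*(s^2 + 1).
Partial fraction decomposition gives [5/(s + 4)] + [3*s/(s^2 + 1)] + [3/(s^2 + 1)].
Invert each term: 5/(s + 4) ↔ 5e^(-4t); 3·s/(s^2 + 1) ↔ 3cos(t); 3·1/(s^2 + 1) ↔ 3sin(t).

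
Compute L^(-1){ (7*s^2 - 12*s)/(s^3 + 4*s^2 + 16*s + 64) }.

Factor the denominator: s^3 + 4*s^2 + 16*s + 64 = (s + 4)*(s^2 + 16).
Partial fraction decomposition gives [5/(s + 4)] + [2*s/(s^2 + 16)] + [-20/(s^2 + 16)].
Invert each term: 5/(s + 4) ↔ 5e^(-4t); 2·s/(s^2 + 16) ↔ 2cos(4t); -5·4/(s^2 + 16) ↔ -5sin(4t).

-5*sin(4*t) + 2*cos(4*t) + 5*exp(-4*t)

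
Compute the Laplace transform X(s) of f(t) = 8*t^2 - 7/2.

The transform is linear, so treat each term independently.
L{-7/2} = (-7/2)/s; (8)·[L{t^2} = 2!/s^3 = 2/s^3].

X(s) = -7/(2*s) + 16/s^3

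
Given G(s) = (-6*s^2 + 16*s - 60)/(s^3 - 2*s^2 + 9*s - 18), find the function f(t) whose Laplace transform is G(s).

Factor the denominator: s^3 - 2*s^2 + 9*s - 18 = (s - 2)*(s^2 + 9).
Partial fraction decomposition gives [-4/(s - 2)] + [-2*s/(s^2 + 9)] + [12/(s^2 + 9)].
Invert each term: -4/(s - 2) ↔ -4e^(2t); -2·s/(s^2 + 9) ↔ -2cos(3t); 4·3/(s^2 + 9) ↔ 4sin(3t).

f(t) = -4*exp(2*t) + 4*sin(3*t) - 2*cos(3*t)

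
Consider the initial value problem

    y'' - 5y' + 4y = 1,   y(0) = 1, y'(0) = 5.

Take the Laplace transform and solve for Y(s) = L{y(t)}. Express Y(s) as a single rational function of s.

Y(s) = (s^2 + 1)/(s^3 - 5*s^2 + 4*s)

Apply the Laplace transform to the equation.
With L{y''} = s^2 Y - s·y(0) - y'(0) and L{y'} = sY - y(0), with y(0) = 1, y'(0) = 5: the LHS transforms to (s^2 - 5*s + 4)Y - (s).
The right side is L{1} = 1/s.
So (s^2 - 5*s + 4)Y = 1/s + (s).
Isolate Y and clear denominators.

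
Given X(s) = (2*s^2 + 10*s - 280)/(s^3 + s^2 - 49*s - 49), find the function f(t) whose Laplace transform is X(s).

Factor the denominator: s^3 + s^2 - 49*s - 49 = (s - 7)*(s + 1)*(s + 7).
Partial fraction decomposition gives [-1/(s - 7)] + [-3/(s + 7)] + [6/(s + 1)].
Invert each term: -1/(s - 7) ↔ -e^(7t); -3/(s + 7) ↔ -3e^(-7t); 6/(s + 1) ↔ 6e^(-t).

f(t) = -exp(7*t) + 6*exp(-t) - 3*exp(-7*t)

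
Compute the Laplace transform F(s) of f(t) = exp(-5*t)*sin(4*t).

L{sin(4t)} = 4/(s^2 + 16).
By the first shifting theorem, multiplying by e^(-5t) replaces s with s + 5.

F(s) = 4/((s + 5)^2 + 16)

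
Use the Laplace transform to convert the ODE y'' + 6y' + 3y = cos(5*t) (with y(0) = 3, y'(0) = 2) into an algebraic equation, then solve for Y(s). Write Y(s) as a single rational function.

Y(s) = (3*s^3 + 20*s^2 + 76*s + 500)/(s^4 + 6*s^3 + 28*s^2 + 150*s + 75)

Take the Laplace transform of both sides.
The derivative rules (L{y''} = s^2 Y - s·y(0) - y'(0) and L{y'} = sY - y(0), with y(0) = 3, y'(0) = 2) turn the left side into (s^2 + 6*s + 3)Y - (3*s + 20).
The right side is L{cos(5*t)} = s/(s^2 + 25).
So (s^2 + 6*s + 3)Y = s/(s^2 + 25) + (3*s + 20).
Solve for Y(s) and write it as one ratio of polynomials.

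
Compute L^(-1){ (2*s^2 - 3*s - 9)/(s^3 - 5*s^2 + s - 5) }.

Factor the denominator: s^3 - 5*s^2 + s - 5 = (s - 5)*(s^2 + 1).
Partial fraction decomposition gives [1/(s - 5)] + [s/(s^2 + 1)] + [2/(s^2 + 1)].
Invert each term: 1/(s - 5) ↔ e^(5t); 1·s/(s^2 + 1) ↔ cos(t); 2·1/(s^2 + 1) ↔ 2sin(t).

exp(5*t) + 2*sin(t) + cos(t)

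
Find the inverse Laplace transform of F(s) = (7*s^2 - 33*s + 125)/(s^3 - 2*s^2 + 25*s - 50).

3*exp(2*t) - 5*sin(5*t) + 4*cos(5*t)

Factor the denominator: s^3 - 2*s^2 + 25*s - 50 = (s - 2)*(s^2 + 25).
Partial fraction decomposition gives [3/(s - 2)] + [4*s/(s^2 + 25)] + [-25/(s^2 + 25)].
Invert each term: 3/(s - 2) ↔ 3e^(2t); 4·s/(s^2 + 25) ↔ 4cos(5t); -5·5/(s^2 + 25) ↔ -5sin(5t).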